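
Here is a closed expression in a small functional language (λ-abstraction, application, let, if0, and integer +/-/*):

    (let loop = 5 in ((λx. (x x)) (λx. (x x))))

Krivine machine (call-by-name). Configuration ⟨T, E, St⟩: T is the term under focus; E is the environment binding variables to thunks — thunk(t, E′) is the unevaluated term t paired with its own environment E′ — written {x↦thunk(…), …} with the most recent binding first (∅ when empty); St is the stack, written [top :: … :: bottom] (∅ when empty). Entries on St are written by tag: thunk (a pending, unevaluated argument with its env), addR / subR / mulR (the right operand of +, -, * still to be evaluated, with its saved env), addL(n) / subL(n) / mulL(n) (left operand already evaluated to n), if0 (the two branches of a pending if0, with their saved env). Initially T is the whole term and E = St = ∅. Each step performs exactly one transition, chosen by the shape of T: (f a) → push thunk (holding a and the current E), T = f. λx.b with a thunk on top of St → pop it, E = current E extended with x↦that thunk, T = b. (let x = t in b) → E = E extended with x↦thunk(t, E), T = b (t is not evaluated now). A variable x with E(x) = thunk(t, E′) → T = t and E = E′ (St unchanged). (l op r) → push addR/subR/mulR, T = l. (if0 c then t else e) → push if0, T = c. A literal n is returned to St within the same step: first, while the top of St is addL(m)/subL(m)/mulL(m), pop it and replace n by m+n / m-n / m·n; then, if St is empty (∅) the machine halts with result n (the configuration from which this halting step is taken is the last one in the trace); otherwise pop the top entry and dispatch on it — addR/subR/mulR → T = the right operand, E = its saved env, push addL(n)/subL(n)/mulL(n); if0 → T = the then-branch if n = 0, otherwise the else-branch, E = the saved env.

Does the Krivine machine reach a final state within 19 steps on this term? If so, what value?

Answer: DIVERGES (no final state within 19 steps)

Machine steps:
t=0: ⟨T=(let loop = 5 in ((λx. (x x)) (λx. (x x)))); E=∅; St=∅⟩
t=1: ⟨T=((λx. (x x)) (λx. (x x))); E={loop↦thunk(5, ∅)}; St=∅⟩
t=2: ⟨T=(λx. (x x)); E={loop↦thunk(5, ∅)}; St=[thunk]⟩
t=3: ⟨T=(x x); E={x↦thunk((λx. (x x)), {loop↦thunk(5, ∅)}), loop↦thunk(5, ∅)}; St=∅⟩
t=4: ⟨T=x; E={x↦thunk((λx. (x x)), {loop↦thunk(5, ∅)}), loop↦thunk(5, ∅)}; St=[thunk]⟩
t=5: ⟨T=(λx. (x x)); E={loop↦thunk(5, ∅)}; St=[thunk]⟩
t=6: ⟨T=(x x); E={x↦thunk(x, {x↦thunk((λx. (x x)), {loop↦thunk(5, ∅)}), loop↦thunk(5, ∅)}), loop↦thunk(5, ∅)}; St=∅⟩
t=7: ⟨T=x; E={x↦thunk(x, {x↦thunk((λx. (x x)), {loop↦thunk(5, ∅)}), loop↦thunk(5, ∅)}), loop↦thunk(5, ∅)}; St=[thunk]⟩
t=8: ⟨T=x; E={x↦thunk((λx. (x x)), {loop↦thunk(5, ∅)}), loop↦thunk(5, ∅)}; St=[thunk]⟩
t=9: ⟨T=(λx. (x x)); E={loop↦thunk(5, ∅)}; St=[thunk]⟩
t=10: ⟨T=(x x); E={x↦thunk(x, {x↦thunk(x, {x↦thunk((λx. (x x)), {loop↦thunk(5, ∅)}), loop↦thunk(5, ∅)}), loop↦thunk(5, ∅)}), loop↦thunk(5, ∅)}; St=∅⟩
t=11: ⟨T=x; E={x↦thunk(x, {x↦thunk(x, {x↦thunk((λx. (x x)), {loop↦thunk(5, ∅)}), loop↦thunk(5, ∅)}), loop↦thunk(5, ∅)}), loop↦thunk(5, ∅)}; St=[thunk]⟩
t=12: ⟨T=x; E={x↦thunk(x, {x↦thunk((λx. (x x)), {loop↦thunk(5, ∅)}), loop↦thunk(5, ∅)}), loop↦thunk(5, ∅)}; St=[thunk]⟩
t=13: ⟨T=x; E={x↦thunk((λx. (x x)), {loop↦thunk(5, ∅)}), loop↦thunk(5, ∅)}; St=[thunk]⟩
t=14: ⟨T=(λx. (x x)); E={loop↦thunk(5, ∅)}; St=[thunk]⟩
t=15: ⟨T=(x x); E={x↦thunk(x, {x↦thunk(x, {x↦thunk(x, {x↦thunk((λx. (x x)), {loop↦thunk(5, ∅)}), loop↦thunk(5, ∅)}), loop↦thunk(5, ∅)}), loop↦thunk(5, ∅)}), loop↦thunk(5, ∅)}; St=∅⟩
t=16: ⟨T=x; E={x↦thunk(x, {x↦thunk(x, {x↦thunk(x, {x↦thunk((λx. (x x)), {loop↦thunk(5, ∅)}), loop↦thunk(5, ∅)}), loop↦thunk(5, ∅)}), loop↦thunk(5, ∅)}), loop↦thunk(5, ∅)}; St=[thunk]⟩
t=17: ⟨T=x; E={x↦thunk(x, {x↦thunk(x, {x↦thunk((λx. (x x)), {loop↦thunk(5, ∅)}), loop↦thunk(5, ∅)}), loop↦thunk(5, ∅)}), loop↦thunk(5, ∅)}; St=[thunk]⟩
t=18: ⟨T=x; E={x↦thunk(x, {x↦thunk((λx. (x x)), {loop↦thunk(5, ∅)}), loop↦thunk(5, ∅)}), loop↦thunk(5, ∅)}; St=[thunk]⟩
t=19: ⟨T=x; E={x↦thunk((λx. (x x)), {loop↦thunk(5, ∅)}), loop↦thunk(5, ∅)}; St=[thunk]⟩
→ 19 transitions taken and the configuration is still not final: no result within 19 steps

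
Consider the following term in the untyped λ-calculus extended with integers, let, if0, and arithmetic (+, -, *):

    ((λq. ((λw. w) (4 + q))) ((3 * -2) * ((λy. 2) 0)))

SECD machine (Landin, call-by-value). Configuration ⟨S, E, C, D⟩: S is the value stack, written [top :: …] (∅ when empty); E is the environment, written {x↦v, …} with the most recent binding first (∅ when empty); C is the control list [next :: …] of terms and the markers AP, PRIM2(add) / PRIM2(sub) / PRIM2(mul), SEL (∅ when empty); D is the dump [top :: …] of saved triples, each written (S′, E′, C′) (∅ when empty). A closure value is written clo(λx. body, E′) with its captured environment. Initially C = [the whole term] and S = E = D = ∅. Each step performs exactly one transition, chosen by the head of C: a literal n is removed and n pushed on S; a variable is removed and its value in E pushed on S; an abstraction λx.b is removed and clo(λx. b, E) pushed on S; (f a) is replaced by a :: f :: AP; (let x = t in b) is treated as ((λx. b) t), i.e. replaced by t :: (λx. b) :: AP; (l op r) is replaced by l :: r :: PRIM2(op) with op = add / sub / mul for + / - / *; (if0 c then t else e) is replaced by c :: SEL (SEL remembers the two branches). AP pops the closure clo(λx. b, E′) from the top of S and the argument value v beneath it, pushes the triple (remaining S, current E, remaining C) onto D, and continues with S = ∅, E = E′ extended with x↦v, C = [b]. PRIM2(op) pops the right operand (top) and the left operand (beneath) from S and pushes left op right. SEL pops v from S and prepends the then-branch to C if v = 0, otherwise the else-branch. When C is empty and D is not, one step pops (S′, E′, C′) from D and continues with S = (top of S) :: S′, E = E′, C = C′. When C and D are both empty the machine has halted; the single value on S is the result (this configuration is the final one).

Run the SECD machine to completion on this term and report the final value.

t=0: [S=∅ | E=∅ | C=[((λq. ((λw. w) (4 + q))) ((3 * -2) * ((λy. 2) 0)))] | D=∅]
t=1: [S=∅ | E=∅ | C=[((3 * -2) * ((λy. 2) 0)) :: (λq. ((λw. w) (4 + q))) :: AP] | D=∅]
t=2: [S=∅ | E=∅ | C=[(3 * -2) :: ((λy. 2) 0) :: PRIM2(mul) :: (λq. ((λw. w) (4 + q))) :: AP] | D=∅]
t=3: [S=∅ | E=∅ | C=[3 :: -2 :: PRIM2(mul) :: ((λy. 2) 0) :: PRIM2(mul) :: (λq. ((λw. w) (4 + q))) :: AP] | D=∅]
t=4: [S=[3] | E=∅ | C=[-2 :: PRIM2(mul) :: ((λy. 2) 0) :: PRIM2(mul) :: (λq. ((λw. w) (4 + q))) :: AP] | D=∅]
t=5: [S=[-2 :: 3] | E=∅ | C=[PRIM2(mul) :: ((λy. 2) 0) :: PRIM2(mul) :: (λq. ((λw. w) (4 + q))) :: AP] | D=∅]
t=6: [S=[-6] | E=∅ | C=[((λy. 2) 0) :: PRIM2(mul) :: (λq. ((λw. w) (4 + q))) :: AP] | D=∅]
t=7: [S=[-6] | E=∅ | C=[0 :: (λy. 2) :: AP :: PRIM2(mul) :: (λq. ((λw. w) (4 + q))) :: AP] | D=∅]
t=8: [S=[0 :: -6] | E=∅ | C=[(λy. 2) :: AP :: PRIM2(mul) :: (λq. ((λw. w) (4 + q))) :: AP] | D=∅]
t=9: [S=[clo(λy. 2, ∅) :: 0 :: -6] | E=∅ | C=[AP :: PRIM2(mul) :: (λq. ((λw. w) (4 + q))) :: AP] | D=∅]
t=10: [S=∅ | E={y↦0} | C=[2] | D=[([-6], ∅, [PRIM2(mul) :: (λq. ((λw. w) (4 + q))) :: AP])]]
t=11: [S=[2] | E={y↦0} | C=∅ | D=[([-6], ∅, [PRIM2(mul) :: (λq. ((λw. w) (4 + q))) :: AP])]]
t=12: [S=[2 :: -6] | E=∅ | C=[PRIM2(mul) :: (λq. ((λw. w) (4 + q))) :: AP] | D=∅]
t=13: [S=[-12] | E=∅ | C=[(λq. ((λw. w) (4 + q))) :: AP] | D=∅]
t=14: [S=[clo(λq. ((λw. w) (4 + q)), ∅) :: -12] | E=∅ | C=[AP] | D=∅]
t=15: [S=∅ | E={q↦-12} | C=[((λw. w) (4 + q))] | D=[(∅, ∅, ∅)]]
t=16: [S=∅ | E={q↦-12} | C=[(4 + q) :: (λw. w) :: AP] | D=[(∅, ∅, ∅)]]
t=17: [S=∅ | E={q↦-12} | C=[4 :: q :: PRIM2(add) :: (λw. w) :: AP] | D=[(∅, ∅, ∅)]]
t=18: [S=[4] | E={q↦-12} | C=[q :: PRIM2(add) :: (λw. w) :: AP] | D=[(∅, ∅, ∅)]]
t=19: [S=[-12 :: 4] | E={q↦-12} | C=[PRIM2(add) :: (λw. w) :: AP] | D=[(∅, ∅, ∅)]]
t=20: [S=[-8] | E={q↦-12} | C=[(λw. w) :: AP] | D=[(∅, ∅, ∅)]]
t=21: [S=[clo(λw. w, {q↦-12}) :: -8] | E={q↦-12} | C=[AP] | D=[(∅, ∅, ∅)]]
t=22: [S=∅ | E={w↦-8, q↦-12} | C=[w] | D=[(∅, {q↦-12}, ∅) :: (∅, ∅, ∅)]]
t=23: [S=[-8] | E={w↦-8, q↦-12} | C=∅ | D=[(∅, {q↦-12}, ∅) :: (∅, ∅, ∅)]]
t=24: [S=[-8] | E={q↦-12} | C=∅ | D=[(∅, ∅, ∅)]]
t=25: [S=[-8] | E=∅ | C=∅ | D=∅]
→ final value -8

Answer: -8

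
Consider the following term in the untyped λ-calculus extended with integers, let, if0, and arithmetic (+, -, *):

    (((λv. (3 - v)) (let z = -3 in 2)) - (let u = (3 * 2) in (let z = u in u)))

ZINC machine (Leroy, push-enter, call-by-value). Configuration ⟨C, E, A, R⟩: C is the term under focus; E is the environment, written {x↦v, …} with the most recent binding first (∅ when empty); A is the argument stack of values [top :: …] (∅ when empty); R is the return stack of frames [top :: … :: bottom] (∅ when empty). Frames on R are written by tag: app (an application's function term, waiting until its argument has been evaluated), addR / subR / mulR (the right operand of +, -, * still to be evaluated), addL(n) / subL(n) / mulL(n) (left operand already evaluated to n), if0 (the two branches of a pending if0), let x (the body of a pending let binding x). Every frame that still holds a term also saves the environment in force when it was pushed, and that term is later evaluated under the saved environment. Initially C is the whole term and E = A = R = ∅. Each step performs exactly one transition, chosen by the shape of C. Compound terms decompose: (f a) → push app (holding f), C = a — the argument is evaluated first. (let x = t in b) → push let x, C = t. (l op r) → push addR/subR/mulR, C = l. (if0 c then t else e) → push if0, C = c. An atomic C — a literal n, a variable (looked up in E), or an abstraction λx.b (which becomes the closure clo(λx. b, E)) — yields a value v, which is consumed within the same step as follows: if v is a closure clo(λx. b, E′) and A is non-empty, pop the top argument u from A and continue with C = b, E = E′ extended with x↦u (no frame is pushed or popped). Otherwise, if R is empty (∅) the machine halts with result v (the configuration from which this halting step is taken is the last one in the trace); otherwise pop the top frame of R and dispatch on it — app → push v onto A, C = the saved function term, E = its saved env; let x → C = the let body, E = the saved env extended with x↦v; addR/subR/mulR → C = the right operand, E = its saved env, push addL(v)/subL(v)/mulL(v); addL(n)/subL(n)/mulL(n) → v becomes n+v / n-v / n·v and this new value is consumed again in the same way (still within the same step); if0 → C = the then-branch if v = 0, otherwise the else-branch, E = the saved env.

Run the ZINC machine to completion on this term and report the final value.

Answer: -5

Derivation:
0. <C=(((λv. (3 - v)) (let z = -3 in 2)) - (let u = (3 * 2) in (let z = u in u))), E=∅, A=∅, R=∅>
1. <C=((λv. (3 - v)) (let z = -3 in 2)), E=∅, A=∅, R=[subR]>
2. <C=(let z = -3 in 2), E=∅, A=∅, R=[app :: subR]>
3. <C=-3, E=∅, A=∅, R=[let z :: app :: subR]>
4. <C=2, E={z↦-3}, A=∅, R=[app :: subR]>
5. <C=(λv. (3 - v)), E=∅, A=[2], R=[subR]>
6. <C=(3 - v), E={v↦2}, A=∅, R=[subR]>
7. <C=3, E={v↦2}, A=∅, R=[subR :: subR]>
8. <C=v, E={v↦2}, A=∅, R=[subL(3) :: subR]>
9. <C=(let u = (3 * 2) in (let z = u in u)), E=∅, A=∅, R=[subL(1)]>
10. <C=(3 * 2), E=∅, A=∅, R=[let u :: subL(1)]>
11. <C=3, E=∅, A=∅, R=[mulR :: let u :: subL(1)]>
12. <C=2, E=∅, A=∅, R=[mulL(3) :: let u :: subL(1)]>
13. <C=(let z = u in u), E={u↦6}, A=∅, R=[subL(1)]>
14. <C=u, E={u↦6}, A=∅, R=[let z :: subL(1)]>
15. <C=u, E={z↦6, u↦6}, A=∅, R=[subL(1)]>
→ final value -5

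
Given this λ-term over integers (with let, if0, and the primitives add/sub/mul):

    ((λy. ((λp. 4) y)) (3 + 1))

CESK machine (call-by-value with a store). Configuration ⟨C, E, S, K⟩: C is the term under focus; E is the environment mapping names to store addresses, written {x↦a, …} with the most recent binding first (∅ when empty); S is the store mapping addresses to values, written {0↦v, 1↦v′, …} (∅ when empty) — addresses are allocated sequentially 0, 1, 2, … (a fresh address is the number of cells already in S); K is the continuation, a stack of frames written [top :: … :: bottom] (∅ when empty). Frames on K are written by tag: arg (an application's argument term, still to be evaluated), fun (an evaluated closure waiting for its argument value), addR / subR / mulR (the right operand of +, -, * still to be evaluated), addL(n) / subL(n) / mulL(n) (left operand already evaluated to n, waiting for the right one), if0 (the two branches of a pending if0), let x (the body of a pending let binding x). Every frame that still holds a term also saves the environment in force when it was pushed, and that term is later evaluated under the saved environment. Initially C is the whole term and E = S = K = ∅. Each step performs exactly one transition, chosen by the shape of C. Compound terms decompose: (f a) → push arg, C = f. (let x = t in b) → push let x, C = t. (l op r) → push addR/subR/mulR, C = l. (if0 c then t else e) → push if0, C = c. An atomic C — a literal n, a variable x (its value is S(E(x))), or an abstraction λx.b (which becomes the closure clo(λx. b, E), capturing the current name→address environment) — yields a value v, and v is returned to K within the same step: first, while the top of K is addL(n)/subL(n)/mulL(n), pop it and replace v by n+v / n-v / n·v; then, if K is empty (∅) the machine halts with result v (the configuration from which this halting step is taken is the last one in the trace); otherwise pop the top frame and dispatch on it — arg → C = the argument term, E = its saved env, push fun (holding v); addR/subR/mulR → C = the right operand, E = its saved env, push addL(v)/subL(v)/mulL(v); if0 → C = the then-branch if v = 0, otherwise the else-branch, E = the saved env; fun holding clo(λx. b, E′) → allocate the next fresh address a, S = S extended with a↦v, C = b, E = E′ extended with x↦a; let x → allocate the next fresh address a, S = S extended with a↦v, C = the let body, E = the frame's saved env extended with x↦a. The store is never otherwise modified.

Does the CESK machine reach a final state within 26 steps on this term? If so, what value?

[0] ⟨C=((λy. ((λp. 4) y)) (3 + 1)); E=∅; S=∅; K=∅⟩
[1] ⟨C=(λy. ((λp. 4) y)); E=∅; S=∅; K=[arg]⟩
[2] ⟨C=(3 + 1); E=∅; S=∅; K=[fun]⟩
[3] ⟨C=3; E=∅; S=∅; K=[addR :: fun]⟩
[4] ⟨C=1; E=∅; S=∅; K=[addL(3) :: fun]⟩
[5] ⟨C=((λp. 4) y); E={y↦0}; S={0↦4}; K=∅⟩
[6] ⟨C=(λp. 4); E={y↦0}; S={0↦4}; K=[arg]⟩
[7] ⟨C=y; E={y↦0}; S={0↦4}; K=[fun]⟩
[8] ⟨C=4; E={p↦1, y↦0}; S={0↦4, 1↦4}; K=∅⟩
→ final value 4

Answer: 4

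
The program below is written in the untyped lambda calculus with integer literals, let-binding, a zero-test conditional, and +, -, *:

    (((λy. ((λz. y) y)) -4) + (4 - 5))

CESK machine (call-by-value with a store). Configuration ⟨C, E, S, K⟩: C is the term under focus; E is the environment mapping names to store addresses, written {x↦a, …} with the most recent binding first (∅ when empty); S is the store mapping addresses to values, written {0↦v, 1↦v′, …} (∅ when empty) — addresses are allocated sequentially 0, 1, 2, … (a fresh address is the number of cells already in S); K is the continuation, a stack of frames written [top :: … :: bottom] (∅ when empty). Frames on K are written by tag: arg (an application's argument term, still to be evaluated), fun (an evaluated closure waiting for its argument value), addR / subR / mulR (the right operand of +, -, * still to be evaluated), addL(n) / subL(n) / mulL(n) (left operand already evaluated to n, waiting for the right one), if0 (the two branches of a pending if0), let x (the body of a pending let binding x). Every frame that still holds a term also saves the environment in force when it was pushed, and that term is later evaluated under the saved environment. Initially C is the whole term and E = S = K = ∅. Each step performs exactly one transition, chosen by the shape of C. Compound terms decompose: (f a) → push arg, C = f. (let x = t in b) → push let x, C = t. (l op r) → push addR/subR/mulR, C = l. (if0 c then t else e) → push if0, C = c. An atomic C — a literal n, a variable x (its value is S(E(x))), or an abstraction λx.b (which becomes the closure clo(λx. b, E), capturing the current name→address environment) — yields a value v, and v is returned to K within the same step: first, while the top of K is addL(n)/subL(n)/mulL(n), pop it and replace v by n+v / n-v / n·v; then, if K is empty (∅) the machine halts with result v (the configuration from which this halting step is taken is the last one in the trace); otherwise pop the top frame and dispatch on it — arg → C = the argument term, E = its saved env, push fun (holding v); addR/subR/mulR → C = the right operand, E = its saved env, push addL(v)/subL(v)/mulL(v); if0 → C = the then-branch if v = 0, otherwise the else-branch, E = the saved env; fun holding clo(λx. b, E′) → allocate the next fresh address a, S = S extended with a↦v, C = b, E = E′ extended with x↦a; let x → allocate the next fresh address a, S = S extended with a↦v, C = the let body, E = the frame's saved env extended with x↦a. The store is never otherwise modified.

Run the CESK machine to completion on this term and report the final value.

0. [C=(((λy. ((λz. y) y)) -4) + (4 - 5)) | E=∅ | S=∅ | K=∅]
1. [C=((λy. ((λz. y) y)) -4) | E=∅ | S=∅ | K=[addR]]
2. [C=(λy. ((λz. y) y)) | E=∅ | S=∅ | K=[arg :: addR]]
3. [C=-4 | E=∅ | S=∅ | K=[fun :: addR]]
4. [C=((λz. y) y) | E={y↦0} | S={0↦-4} | K=[addR]]
5. [C=(λz. y) | E={y↦0} | S={0↦-4} | K=[arg :: addR]]
6. [C=y | E={y↦0} | S={0↦-4} | K=[fun :: addR]]
7. [C=y | E={z↦1, y↦0} | S={0↦-4, 1↦-4} | K=[addR]]
8. [C=(4 - 5) | E=∅ | S={0↦-4, 1↦-4} | K=[addL(-4)]]
9. [C=4 | E=∅ | S={0↦-4, 1↦-4} | K=[subR :: addL(-4)]]
10. [C=5 | E=∅ | S={0↦-4, 1↦-4} | K=[subL(4) :: addL(-4)]]
→ final value -5

Answer: -5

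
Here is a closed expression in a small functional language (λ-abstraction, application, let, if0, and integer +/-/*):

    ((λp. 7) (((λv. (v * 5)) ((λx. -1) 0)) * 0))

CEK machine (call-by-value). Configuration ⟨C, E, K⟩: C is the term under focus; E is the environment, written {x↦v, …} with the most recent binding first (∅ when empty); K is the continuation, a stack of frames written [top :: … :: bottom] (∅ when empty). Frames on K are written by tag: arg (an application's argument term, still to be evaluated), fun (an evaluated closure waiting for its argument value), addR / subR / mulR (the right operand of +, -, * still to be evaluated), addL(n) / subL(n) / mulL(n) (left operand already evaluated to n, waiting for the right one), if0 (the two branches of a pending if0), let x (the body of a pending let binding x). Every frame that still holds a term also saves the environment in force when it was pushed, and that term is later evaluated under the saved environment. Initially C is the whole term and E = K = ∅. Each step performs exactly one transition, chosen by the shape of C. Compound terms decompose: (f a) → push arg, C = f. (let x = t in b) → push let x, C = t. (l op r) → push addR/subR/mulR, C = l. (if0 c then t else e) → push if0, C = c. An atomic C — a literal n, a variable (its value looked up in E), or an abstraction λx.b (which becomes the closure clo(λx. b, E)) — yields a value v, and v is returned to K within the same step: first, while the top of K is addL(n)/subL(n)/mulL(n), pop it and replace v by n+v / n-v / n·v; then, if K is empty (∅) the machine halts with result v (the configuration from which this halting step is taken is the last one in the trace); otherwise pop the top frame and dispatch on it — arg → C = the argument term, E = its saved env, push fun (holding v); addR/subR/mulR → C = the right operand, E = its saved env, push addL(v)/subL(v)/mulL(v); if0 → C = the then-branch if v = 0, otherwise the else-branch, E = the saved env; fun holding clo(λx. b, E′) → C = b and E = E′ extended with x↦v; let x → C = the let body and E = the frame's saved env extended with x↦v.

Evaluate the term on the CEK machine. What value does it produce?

Answer: 7

Machine steps:
t=0: <C=((λp. 7) (((λv. (v * 5)) ((λx. -1) 0)) * 0)), E=∅, K=∅>
t=1: <C=(λp. 7), E=∅, K=[arg]>
t=2: <C=(((λv. (v * 5)) ((λx. -1) 0)) * 0), E=∅, K=[fun]>
t=3: <C=((λv. (v * 5)) ((λx. -1) 0)), E=∅, K=[mulR :: fun]>
t=4: <C=(λv. (v * 5)), E=∅, K=[arg :: mulR :: fun]>
t=5: <C=((λx. -1) 0), E=∅, K=[fun :: mulR :: fun]>
t=6: <C=(λx. -1), E=∅, K=[arg :: fun :: mulR :: fun]>
t=7: <C=0, E=∅, K=[fun :: fun :: mulR :: fun]>
t=8: <C=-1, E={x↦0}, K=[fun :: mulR :: fun]>
t=9: <C=(v * 5), E={v↦-1}, K=[mulR :: fun]>
t=10: <C=v, E={v↦-1}, K=[mulR :: mulR :: fun]>
t=11: <C=5, E={v↦-1}, K=[mulL(-1) :: mulR :: fun]>
t=12: <C=0, E=∅, K=[mulL(-5) :: fun]>
t=13: <C=7, E={p↦0}, K=∅>
→ final value 7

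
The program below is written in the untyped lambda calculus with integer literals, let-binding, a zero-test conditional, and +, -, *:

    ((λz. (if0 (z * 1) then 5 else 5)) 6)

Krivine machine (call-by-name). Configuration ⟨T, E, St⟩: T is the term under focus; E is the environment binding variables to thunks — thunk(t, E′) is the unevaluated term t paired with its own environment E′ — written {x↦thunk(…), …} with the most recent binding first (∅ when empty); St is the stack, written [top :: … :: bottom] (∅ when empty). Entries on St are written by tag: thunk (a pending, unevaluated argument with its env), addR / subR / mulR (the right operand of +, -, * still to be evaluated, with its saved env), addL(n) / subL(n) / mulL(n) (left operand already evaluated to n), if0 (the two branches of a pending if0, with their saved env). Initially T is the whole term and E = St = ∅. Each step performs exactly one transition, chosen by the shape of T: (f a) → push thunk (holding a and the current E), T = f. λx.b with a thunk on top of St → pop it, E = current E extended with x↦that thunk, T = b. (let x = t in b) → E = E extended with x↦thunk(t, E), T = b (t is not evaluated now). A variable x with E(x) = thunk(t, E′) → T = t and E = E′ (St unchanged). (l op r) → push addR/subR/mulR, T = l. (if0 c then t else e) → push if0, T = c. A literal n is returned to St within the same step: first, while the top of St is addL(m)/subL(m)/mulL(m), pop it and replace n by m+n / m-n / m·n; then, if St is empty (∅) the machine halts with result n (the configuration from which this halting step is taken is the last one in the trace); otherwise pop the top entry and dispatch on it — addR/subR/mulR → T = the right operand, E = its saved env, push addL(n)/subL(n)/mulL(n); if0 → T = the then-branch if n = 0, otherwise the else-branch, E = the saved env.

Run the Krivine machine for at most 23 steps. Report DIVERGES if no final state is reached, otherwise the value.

Answer: 5

Execution trace:
[0] <T=((λz. (if0 (z * 1) then 5 else 5)) 6), E=∅, St=∅>
[1] <T=(λz. (if0 (z * 1) then 5 else 5)), E=∅, St=[thunk]>
[2] <T=(if0 (z * 1) then 5 else 5), E={z↦thunk(6, ∅)}, St=∅>
[3] <T=(z * 1), E={z↦thunk(6, ∅)}, St=[if0]>
[4] <T=z, E={z↦thunk(6, ∅)}, St=[mulR :: if0]>
[5] <T=6, E=∅, St=[mulR :: if0]>
[6] <T=1, E={z↦thunk(6, ∅)}, St=[mulL(6) :: if0]>
[7] <T=5, E={z↦thunk(6, ∅)}, St=∅>
→ final value 5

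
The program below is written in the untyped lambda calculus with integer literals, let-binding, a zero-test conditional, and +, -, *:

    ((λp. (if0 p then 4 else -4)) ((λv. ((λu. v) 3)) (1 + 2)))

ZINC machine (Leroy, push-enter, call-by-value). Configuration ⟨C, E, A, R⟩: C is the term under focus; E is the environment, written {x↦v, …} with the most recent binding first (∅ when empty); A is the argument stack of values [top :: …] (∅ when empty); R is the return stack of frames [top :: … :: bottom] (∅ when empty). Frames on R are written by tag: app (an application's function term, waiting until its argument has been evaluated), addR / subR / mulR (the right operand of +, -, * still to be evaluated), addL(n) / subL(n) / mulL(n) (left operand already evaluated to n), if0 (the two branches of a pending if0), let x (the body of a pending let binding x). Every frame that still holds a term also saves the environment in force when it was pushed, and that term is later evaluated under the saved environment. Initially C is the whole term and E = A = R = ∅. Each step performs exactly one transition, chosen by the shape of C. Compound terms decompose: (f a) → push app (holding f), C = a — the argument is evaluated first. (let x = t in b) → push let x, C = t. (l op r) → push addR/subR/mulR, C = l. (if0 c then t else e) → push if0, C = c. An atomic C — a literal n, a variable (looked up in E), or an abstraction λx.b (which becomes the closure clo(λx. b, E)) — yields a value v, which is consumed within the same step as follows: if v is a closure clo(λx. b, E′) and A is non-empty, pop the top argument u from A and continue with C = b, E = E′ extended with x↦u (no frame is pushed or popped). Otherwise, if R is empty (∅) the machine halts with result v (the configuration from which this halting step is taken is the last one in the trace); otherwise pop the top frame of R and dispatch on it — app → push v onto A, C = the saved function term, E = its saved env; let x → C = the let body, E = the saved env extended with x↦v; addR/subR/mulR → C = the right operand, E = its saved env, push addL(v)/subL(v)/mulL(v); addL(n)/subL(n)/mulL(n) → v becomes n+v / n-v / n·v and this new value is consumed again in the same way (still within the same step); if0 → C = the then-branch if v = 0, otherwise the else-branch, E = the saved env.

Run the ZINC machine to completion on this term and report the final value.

[0] [C=((λp. (if0 p then 4 else -4)) ((λv. ((λu. v) 3)) (1 + 2))) | E=∅ | A=∅ | R=∅]
[1] [C=((λv. ((λu. v) 3)) (1 + 2)) | E=∅ | A=∅ | R=[app]]
[2] [C=(1 + 2) | E=∅ | A=∅ | R=[app :: app]]
[3] [C=1 | E=∅ | A=∅ | R=[addR :: app :: app]]
[4] [C=2 | E=∅ | A=∅ | R=[addL(1) :: app :: app]]
[5] [C=(λv. ((λu. v) 3)) | E=∅ | A=[3] | R=[app]]
[6] [C=((λu. v) 3) | E={v↦3} | A=∅ | R=[app]]
[7] [C=3 | E={v↦3} | A=∅ | R=[app :: app]]
[8] [C=(λu. v) | E={v↦3} | A=[3] | R=[app]]
[9] [C=v | E={u↦3, v↦3} | A=∅ | R=[app]]
[10] [C=(λp. (if0 p then 4 else -4)) | E=∅ | A=[3] | R=∅]
[11] [C=(if0 p then 4 else -4) | E={p↦3} | A=∅ | R=∅]
[12] [C=p | E={p↦3} | A=∅ | R=[if0]]
[13] [C=-4 | E={p↦3} | A=∅ | R=∅]
→ final value -4

Answer: -4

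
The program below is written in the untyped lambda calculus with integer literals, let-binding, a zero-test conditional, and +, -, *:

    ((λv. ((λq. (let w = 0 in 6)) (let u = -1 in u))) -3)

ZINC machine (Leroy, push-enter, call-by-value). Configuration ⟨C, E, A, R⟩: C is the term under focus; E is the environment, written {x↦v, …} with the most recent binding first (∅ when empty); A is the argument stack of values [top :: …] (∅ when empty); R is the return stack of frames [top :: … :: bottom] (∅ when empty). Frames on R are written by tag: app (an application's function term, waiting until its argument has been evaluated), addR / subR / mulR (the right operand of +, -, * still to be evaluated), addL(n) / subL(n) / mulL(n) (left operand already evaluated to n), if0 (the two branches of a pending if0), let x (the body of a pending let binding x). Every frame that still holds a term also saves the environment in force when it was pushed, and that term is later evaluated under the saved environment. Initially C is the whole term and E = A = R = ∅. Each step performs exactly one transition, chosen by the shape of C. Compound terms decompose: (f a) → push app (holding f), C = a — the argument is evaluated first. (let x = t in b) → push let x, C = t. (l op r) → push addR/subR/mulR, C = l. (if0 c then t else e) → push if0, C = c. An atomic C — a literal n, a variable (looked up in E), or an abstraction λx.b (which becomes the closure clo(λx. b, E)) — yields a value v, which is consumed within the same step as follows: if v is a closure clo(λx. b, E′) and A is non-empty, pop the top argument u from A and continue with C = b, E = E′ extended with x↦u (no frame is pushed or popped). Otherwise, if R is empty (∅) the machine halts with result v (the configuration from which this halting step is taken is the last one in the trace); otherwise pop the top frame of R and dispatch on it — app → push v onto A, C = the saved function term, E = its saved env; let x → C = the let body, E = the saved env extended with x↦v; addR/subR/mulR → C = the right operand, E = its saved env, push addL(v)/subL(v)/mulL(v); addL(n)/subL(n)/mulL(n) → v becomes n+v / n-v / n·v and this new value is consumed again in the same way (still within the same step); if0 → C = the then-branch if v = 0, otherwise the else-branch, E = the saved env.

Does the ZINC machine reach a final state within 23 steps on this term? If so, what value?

Answer: 6

Execution trace:
t=0: [C=((λv. ((λq. (let w = 0 in 6)) (let u = -1 in u))) -3) | E=∅ | A=∅ | R=∅]
t=1: [C=-3 | E=∅ | A=∅ | R=[app]]
t=2: [C=(λv. ((λq. (let w = 0 in 6)) (let u = -1 in u))) | E=∅ | A=[-3] | R=∅]
t=3: [C=((λq. (let w = 0 in 6)) (let u = -1 in u)) | E={v↦-3} | A=∅ | R=∅]
t=4: [C=(let u = -1 in u) | E={v↦-3} | A=∅ | R=[app]]
t=5: [C=-1 | E={v↦-3} | A=∅ | R=[let u :: app]]
t=6: [C=u | E={u↦-1, v↦-3} | A=∅ | R=[app]]
t=7: [C=(λq. (let w = 0 in 6)) | E={v↦-3} | A=[-1] | R=∅]
t=8: [C=(let w = 0 in 6) | E={q↦-1, v↦-3} | A=∅ | R=∅]
t=9: [C=0 | E={q↦-1, v↦-3} | A=∅ | R=[let w]]
t=10: [C=6 | E={w↦0, q↦-1, v↦-3} | A=∅ | R=∅]
→ final value 6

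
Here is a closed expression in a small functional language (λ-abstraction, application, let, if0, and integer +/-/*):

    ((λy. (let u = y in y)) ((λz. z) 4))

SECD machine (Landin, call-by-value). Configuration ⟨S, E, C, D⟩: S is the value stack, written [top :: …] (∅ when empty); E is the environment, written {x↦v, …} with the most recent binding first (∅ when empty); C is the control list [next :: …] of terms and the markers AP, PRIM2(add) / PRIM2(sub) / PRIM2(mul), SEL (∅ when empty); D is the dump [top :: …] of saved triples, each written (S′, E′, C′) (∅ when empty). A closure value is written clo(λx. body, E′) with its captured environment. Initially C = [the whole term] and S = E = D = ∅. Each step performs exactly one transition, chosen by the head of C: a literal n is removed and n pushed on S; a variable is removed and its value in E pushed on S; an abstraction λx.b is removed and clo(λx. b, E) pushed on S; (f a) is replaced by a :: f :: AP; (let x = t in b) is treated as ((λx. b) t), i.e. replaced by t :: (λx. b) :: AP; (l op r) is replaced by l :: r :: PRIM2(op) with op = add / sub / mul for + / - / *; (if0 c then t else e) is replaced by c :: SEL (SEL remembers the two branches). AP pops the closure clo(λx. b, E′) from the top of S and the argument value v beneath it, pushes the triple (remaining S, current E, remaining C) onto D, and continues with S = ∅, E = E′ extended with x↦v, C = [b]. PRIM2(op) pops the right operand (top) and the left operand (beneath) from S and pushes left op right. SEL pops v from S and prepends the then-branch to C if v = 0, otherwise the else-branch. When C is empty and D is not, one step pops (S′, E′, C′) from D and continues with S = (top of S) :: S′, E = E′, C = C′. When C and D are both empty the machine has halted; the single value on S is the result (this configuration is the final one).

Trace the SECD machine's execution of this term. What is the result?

Answer: 4

Derivation:
[0] <S=∅, E=∅, C=[((λy. (let u = y in y)) ((λz. z) 4))], D=∅>
[1] <S=∅, E=∅, C=[((λz. z) 4) :: (λy. (let u = y in y)) :: AP], D=∅>
[2] <S=∅, E=∅, C=[4 :: (λz. z) :: AP :: (λy. (let u = y in y)) :: AP], D=∅>
[3] <S=[4], E=∅, C=[(λz. z) :: AP :: (λy. (let u = y in y)) :: AP], D=∅>
[4] <S=[clo(λz. z, ∅) :: 4], E=∅, C=[AP :: (λy. (let u = y in y)) :: AP], D=∅>
[5] <S=∅, E={z↦4}, C=[z], D=[(∅, ∅, [(λy. (let u = y in y)) :: AP])]>
[6] <S=[4], E={z↦4}, C=∅, D=[(∅, ∅, [(λy. (let u = y in y)) :: AP])]>
[7] <S=[4], E=∅, C=[(λy. (let u = y in y)) :: AP], D=∅>
[8] <S=[clo(λy. (let u = y in y), ∅) :: 4], E=∅, C=[AP], D=∅>
[9] <S=∅, E={y↦4}, C=[(let u = y in y)], D=[(∅, ∅, ∅)]>
[10] <S=∅, E={y↦4}, C=[y :: (λu. y) :: AP], D=[(∅, ∅, ∅)]>
[11] <S=[4], E={y↦4}, C=[(λu. y) :: AP], D=[(∅, ∅, ∅)]>
[12] <S=[clo(λu. y, {y↦4}) :: 4], E={y↦4}, C=[AP], D=[(∅, ∅, ∅)]>
[13] <S=∅, E={u↦4, y↦4}, C=[y], D=[(∅, {y↦4}, ∅) :: (∅, ∅, ∅)]>
[14] <S=[4], E={u↦4, y↦4}, C=∅, D=[(∅, {y↦4}, ∅) :: (∅, ∅, ∅)]>
[15] <S=[4], E={y↦4}, C=∅, D=[(∅, ∅, ∅)]>
[16] <S=[4], E=∅, C=∅, D=∅>
→ final value 4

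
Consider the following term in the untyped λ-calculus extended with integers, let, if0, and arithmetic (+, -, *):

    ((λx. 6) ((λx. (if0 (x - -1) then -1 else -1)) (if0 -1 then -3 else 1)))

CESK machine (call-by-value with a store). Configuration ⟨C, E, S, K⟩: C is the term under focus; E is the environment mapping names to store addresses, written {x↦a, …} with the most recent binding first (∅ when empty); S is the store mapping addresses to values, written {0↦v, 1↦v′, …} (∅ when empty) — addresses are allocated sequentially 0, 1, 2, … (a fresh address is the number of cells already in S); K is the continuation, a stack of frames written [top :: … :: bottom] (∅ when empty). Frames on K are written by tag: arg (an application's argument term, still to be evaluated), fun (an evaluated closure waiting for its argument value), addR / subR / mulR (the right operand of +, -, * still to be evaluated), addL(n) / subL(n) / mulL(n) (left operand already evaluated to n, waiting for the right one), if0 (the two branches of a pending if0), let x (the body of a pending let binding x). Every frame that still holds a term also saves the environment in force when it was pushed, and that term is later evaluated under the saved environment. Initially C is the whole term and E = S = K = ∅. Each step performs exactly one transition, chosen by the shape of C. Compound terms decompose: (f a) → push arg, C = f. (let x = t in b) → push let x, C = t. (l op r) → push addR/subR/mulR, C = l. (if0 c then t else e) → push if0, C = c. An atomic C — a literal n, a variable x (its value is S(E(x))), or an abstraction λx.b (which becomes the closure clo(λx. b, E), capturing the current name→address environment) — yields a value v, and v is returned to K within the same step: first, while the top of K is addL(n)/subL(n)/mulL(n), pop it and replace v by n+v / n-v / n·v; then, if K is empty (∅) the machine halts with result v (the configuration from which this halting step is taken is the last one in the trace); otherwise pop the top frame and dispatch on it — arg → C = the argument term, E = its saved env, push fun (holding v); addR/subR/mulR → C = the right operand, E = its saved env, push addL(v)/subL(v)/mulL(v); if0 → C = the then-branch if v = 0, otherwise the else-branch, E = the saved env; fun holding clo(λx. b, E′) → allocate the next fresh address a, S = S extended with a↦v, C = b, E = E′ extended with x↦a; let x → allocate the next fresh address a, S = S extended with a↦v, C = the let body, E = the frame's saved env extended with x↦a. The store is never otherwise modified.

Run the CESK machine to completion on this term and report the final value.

step 0: ⟨C=((λx. 6) ((λx. (if0 (x - -1) then -1 else -1)) (if0 -1 then -3 else 1))); E=∅; S=∅; K=∅⟩
step 1: ⟨C=(λx. 6); E=∅; S=∅; K=[arg]⟩
step 2: ⟨C=((λx. (if0 (x - -1) then -1 else -1)) (if0 -1 then -3 else 1)); E=∅; S=∅; K=[fun]⟩
step 3: ⟨C=(λx. (if0 (x - -1) then -1 else -1)); E=∅; S=∅; K=[arg :: fun]⟩
step 4: ⟨C=(if0 -1 then -3 else 1); E=∅; S=∅; K=[fun :: fun]⟩
step 5: ⟨C=-1; E=∅; S=∅; K=[if0 :: fun :: fun]⟩
step 6: ⟨C=1; E=∅; S=∅; K=[fun :: fun]⟩
step 7: ⟨C=(if0 (x - -1) then -1 else -1); E={x↦0}; S={0↦1}; K=[fun]⟩
step 8: ⟨C=(x - -1); E={x↦0}; S={0↦1}; K=[if0 :: fun]⟩
step 9: ⟨C=x; E={x↦0}; S={0↦1}; K=[subR :: if0 :: fun]⟩
step 10: ⟨C=-1; E={x↦0}; S={0↦1}; K=[subL(1) :: if0 :: fun]⟩
step 11: ⟨C=-1; E={x↦0}; S={0↦1}; K=[fun]⟩
step 12: ⟨C=6; E={x↦1}; S={0↦1, 1↦-1}; K=∅⟩
→ final value 6

Answer: 6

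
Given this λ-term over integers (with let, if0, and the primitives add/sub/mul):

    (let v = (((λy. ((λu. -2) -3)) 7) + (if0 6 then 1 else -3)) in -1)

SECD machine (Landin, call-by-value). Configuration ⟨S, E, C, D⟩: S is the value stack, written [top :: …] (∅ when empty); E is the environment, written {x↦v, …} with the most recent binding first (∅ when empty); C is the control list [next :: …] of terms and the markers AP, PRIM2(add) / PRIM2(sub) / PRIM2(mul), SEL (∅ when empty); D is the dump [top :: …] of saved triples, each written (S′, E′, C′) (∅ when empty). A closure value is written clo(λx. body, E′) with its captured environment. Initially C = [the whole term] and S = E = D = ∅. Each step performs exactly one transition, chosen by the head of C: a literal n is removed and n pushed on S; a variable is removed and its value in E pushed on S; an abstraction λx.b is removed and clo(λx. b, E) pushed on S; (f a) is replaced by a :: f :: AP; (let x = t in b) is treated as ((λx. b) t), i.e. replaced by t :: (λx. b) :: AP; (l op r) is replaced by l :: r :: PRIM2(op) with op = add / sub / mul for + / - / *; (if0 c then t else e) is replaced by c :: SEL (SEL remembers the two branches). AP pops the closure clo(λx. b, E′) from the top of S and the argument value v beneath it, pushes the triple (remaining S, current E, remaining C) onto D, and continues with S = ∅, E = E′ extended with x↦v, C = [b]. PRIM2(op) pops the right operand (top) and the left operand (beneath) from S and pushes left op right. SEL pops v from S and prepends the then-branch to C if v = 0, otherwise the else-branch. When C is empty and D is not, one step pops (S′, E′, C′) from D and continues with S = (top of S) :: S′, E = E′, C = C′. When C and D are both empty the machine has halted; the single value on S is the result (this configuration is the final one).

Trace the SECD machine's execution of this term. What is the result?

Answer: -1

Machine steps:
step 0: <S=∅, E=∅, C=[(let v = (((λy. ((λu. -2) -3)) 7) + (if0 6 then 1 else -3)) in -1)], D=∅>
step 1: <S=∅, E=∅, C=[(((λy. ((λu. -2) -3)) 7) + (if0 6 then 1 else -3)) :: (λv. -1) :: AP], D=∅>
step 2: <S=∅, E=∅, C=[((λy. ((λu. -2) -3)) 7) :: (if0 6 then 1 else -3) :: PRIM2(add) :: (λv. -1) :: AP], D=∅>
step 3: <S=∅, E=∅, C=[7 :: (λy. ((λu. -2) -3)) :: AP :: (if0 6 then 1 else -3) :: PRIM2(add) :: (λv. -1) :: AP], D=∅>
step 4: <S=[7], E=∅, C=[(λy. ((λu. -2) -3)) :: AP :: (if0 6 then 1 else -3) :: PRIM2(add) :: (λv. -1) :: AP], D=∅>
step 5: <S=[clo(λy. ((λu. -2) -3), ∅) :: 7], E=∅, C=[AP :: (if0 6 then 1 else -3) :: PRIM2(add) :: (λv. -1) :: AP], D=∅>
step 6: <S=∅, E={y↦7}, C=[((λu. -2) -3)], D=[(∅, ∅, [(if0 6 then 1 else -3) :: PRIM2(add) :: (λv. -1) :: AP])]>
step 7: <S=∅, E={y↦7}, C=[-3 :: (λu. -2) :: AP], D=[(∅, ∅, [(if0 6 then 1 else -3) :: PRIM2(add) :: (λv. -1) :: AP])]>
step 8: <S=[-3], E={y↦7}, C=[(λu. -2) :: AP], D=[(∅, ∅, [(if0 6 then 1 else -3) :: PRIM2(add) :: (λv. -1) :: AP])]>
step 9: <S=[clo(λu. -2, {y↦7}) :: -3], E={y↦7}, C=[AP], D=[(∅, ∅, [(if0 6 then 1 else -3) :: PRIM2(add) :: (λv. -1) :: AP])]>
step 10: <S=∅, E={u↦-3, y↦7}, C=[-2], D=[(∅, {y↦7}, ∅) :: (∅, ∅, [(if0 6 then 1 else -3) :: PRIM2(add) :: (λv. -1) :: AP])]>
step 11: <S=[-2], E={u↦-3, y↦7}, C=∅, D=[(∅, {y↦7}, ∅) :: (∅, ∅, [(if0 6 then 1 else -3) :: PRIM2(add) :: (λv. -1) :: AP])]>
step 12: <S=[-2], E={y↦7}, C=∅, D=[(∅, ∅, [(if0 6 then 1 else -3) :: PRIM2(add) :: (λv. -1) :: AP])]>
step 13: <S=[-2], E=∅, C=[(if0 6 then 1 else -3) :: PRIM2(add) :: (λv. -1) :: AP], D=∅>
step 14: <S=[-2], E=∅, C=[6 :: SEL :: PRIM2(add) :: (λv. -1) :: AP], D=∅>
step 15: <S=[6 :: -2], E=∅, C=[SEL :: PRIM2(add) :: (λv. -1) :: AP], D=∅>
step 16: <S=[-2], E=∅, C=[-3 :: PRIM2(add) :: (λv. -1) :: AP], D=∅>
step 17: <S=[-3 :: -2], E=∅, C=[PRIM2(add) :: (λv. -1) :: AP], D=∅>
step 18: <S=[-5], E=∅, C=[(λv. -1) :: AP], D=∅>
step 19: <S=[clo(λv. -1, ∅) :: -5], E=∅, C=[AP], D=∅>
step 20: <S=∅, E={v↦-5}, C=[-1], D=[(∅, ∅, ∅)]>
step 21: <S=[-1], E={v↦-5}, C=∅, D=[(∅, ∅, ∅)]>
step 22: <S=[-1], E=∅, C=∅, D=∅>
→ final value -1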